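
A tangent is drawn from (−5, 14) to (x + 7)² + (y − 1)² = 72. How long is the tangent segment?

√101

Centre (−7, 1), r² = 72. |PO|² = (2)² + (13)² = 173.
The tangent meets the radius at right angles, so tangent² = |PO|² − r² = 173 − 72 = 101.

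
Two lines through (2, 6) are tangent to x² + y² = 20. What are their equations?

Let a tangent through (2, 6) have slope m. Its distance from (0, 0) must equal 2√5:
(−2m − (−6))² = 20(m² + 1)
2m² + 3m − 2 = 0, so m = 1/2 or m = −2.
With m = 1/2: x − 2y = −10. With m = −2: 2x + y = 10.

x − 2y = −10 and 2x + y = 10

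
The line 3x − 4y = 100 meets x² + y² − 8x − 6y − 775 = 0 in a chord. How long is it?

Express y = (−100 + 3x)/4 and substitute into the circle:
25x² − 800x = 0  ⟹  x² − 32x = 0
x = 32 or x = 0, giving (32, −1) and (0, −25).
Chord length = distance between (32, −1) and (0, −25) = √1600 = 40.

40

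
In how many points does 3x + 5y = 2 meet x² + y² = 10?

2

Substituting the line into the circle gives 34x² − 12x − 246 = 0.
Discriminant = (−12)² − 4·34·(−246) = 33600 > 0.
Two real roots: the line is a secant.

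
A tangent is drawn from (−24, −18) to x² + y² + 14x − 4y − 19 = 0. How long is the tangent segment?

The centre is (−7, 2) and r = 6√2. The square of the distance from P to the centre is 289 + 400 = 689.
The tangent meets the radius at right angles, so tangent² = |PO|² − r² = 689 − 72 = 617.

√617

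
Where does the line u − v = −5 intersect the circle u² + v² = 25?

(−5, 0) and (0, 5)

Substitute v = u + 5:
2u² + 10u = 0  ⟹  u² + 5u = 0
u = 0 or u = −5, giving (0, 5) and (−5, 0).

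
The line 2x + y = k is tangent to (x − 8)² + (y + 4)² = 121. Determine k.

k = 12 ± 11√5

The line touches the circle iff its distance from (8, −4) is 11:
|2·8 + 1·(−4) − k| / √5 = 11
|k − (12)| = 11√5.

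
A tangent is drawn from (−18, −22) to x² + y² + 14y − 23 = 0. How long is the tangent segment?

3√53

Centre (0, −7), r² = 72. |PO|² = (−18)² + (−15)² = 549.
By the tangent–radius right angle, tangent length = √(|PO|² − r²) = √477 = 3√53.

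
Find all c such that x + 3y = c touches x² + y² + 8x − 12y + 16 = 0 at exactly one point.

c = 14 ± 6√10

For a tangent, require d(centre, line) = r = 6.
|1·(−4) + 3·6 − c| / √10 = 6
|c − (14)| = 6√10.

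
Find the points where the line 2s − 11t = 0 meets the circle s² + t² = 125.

From the line, t = (2s)/11. Substituting:
125s² − 15125 = 0  ⟹  s² − 121 = 0
s = 11 or s = −11, giving (11, 2) and (−11, −2).

(−11, −2) and (11, 2)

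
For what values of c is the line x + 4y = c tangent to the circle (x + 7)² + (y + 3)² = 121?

Tangency holds when the distance from the centre (−7, −3) to the line equals the radius 11:
|1·(−7) + 4·(−3) − c| / √17 = 11
|c − (−19)| = 11√17.

c = −19 ± 11√17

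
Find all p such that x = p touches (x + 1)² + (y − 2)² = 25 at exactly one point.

p = −6 or p = 4

Tangency holds when the distance from the centre (−1, 2) to the line equals the radius 5:
|1·(−1) + 0·2 − p| / √1 = 5
|p − (−1)| = 5, so p = 4 or p = −6.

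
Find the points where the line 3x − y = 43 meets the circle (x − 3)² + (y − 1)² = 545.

(7, −22) and (20, 17)

Express y = 3x − 43 and substitute into the circle:
10x² − 270x + 1400 = 0  ⟹  x² − 27x + 140 = 0
x = 20 or x = 7, giving (20, 17) and (7, −22).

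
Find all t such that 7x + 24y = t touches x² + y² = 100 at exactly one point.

The line touches the circle iff its distance from (0, 0) is 10:
|7·0 + 24·0 − t| / √625 = 10
|t| = 10·25, so t = 250 or t = −250.

t = −250 or t = 250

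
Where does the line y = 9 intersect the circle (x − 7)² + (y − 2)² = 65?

Express y = 9 and substitute into the circle:
x² − 14x + 33 = 0
x = 11 or x = 3, giving (11, 9) and (3, 9).

(3, 9) and (11, 9)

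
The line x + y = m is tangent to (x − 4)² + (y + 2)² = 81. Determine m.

m = 2 ± 9√2

Tangency holds when the distance from the centre (4, −2) to the line equals the radius 9:
|1·4 + 1·(−2) − m| / √2 = 9
|m − (2)| = 9√2.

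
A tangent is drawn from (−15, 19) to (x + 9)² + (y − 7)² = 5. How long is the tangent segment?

5√7

The centre is (−9, 7) and r = √5. The square of the distance from P to the centre is 36 + 144 = 180.
The tangent meets the radius at right angles, so tangent² = |PO|² − r² = 180 − 5 = 175.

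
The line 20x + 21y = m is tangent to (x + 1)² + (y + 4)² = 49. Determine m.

Tangency holds when the distance from the centre (−1, −4) to the line equals the radius 7:
|20·(−1) + 21·(−4) − m| / √841 = 7
|m − (−104)| = 7·29, so m = 99 or m = −307.

m = −307 or m = 99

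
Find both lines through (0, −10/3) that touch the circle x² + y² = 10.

x − 3y = 10 and x + 3y = −10

A line y − (−10/3) = m(x − (0)) is tangent when its distance from (0, 0) is √10:
[m·(0) − (10/3)]² = 10(m² + 1)
9m² − 1 = 0, so m = 1/3 or m = −1/3.
Through (0, −10/3) these give x − 3y = 10 and x + 3y = −10.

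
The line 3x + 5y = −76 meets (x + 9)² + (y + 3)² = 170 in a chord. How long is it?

4√34

Substitute y = (−76 − 3x)/5:
34x² + 816x + 1496 = 0  ⟹  x² + 24x + 44 = 0
x = −2 or x = −22, giving (−2, −14) and (−22, −2).
Chord length = distance between (−2, −14) and (−22, −2) = √544 = 4√34.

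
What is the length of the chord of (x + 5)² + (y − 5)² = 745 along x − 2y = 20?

Centre (−5, 5), r² = 745. Perpendicular distance d from centre to line = |−35| / √5 = 35/√5.
Half the chord is √(r² − d²) = √(500), so the full chord is 20√5.

20√5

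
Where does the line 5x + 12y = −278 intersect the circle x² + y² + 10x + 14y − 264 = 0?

(−22, −14) and (2, −24)

From the line, y = (−278 − 5x)/12. Substituting:
169x² + 3380x − 7436 = 0  ⟹  x² + 20x − 44 = 0
x = 2 or x = −22, giving (2, −24) and (−22, −14).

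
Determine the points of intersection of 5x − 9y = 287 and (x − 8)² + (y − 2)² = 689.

(16, −23) and (25, −18)

Substitute y = (−287 + 5x)/9:
106x² − 4346x + 42400 = 0  ⟹  x² − 41x + 400 = 0
x = 25 or x = 16, giving (25, −18) and (16, −23).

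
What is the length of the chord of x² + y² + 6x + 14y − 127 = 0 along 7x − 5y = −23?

3√74

Express y = (23 + 7x)/5 and substitute into the circle:
74x² + 962x − 1036 = 0  ⟹  x² + 13x − 14 = 0
x = 1 or x = −14, giving (1, 6) and (−14, −15).
Chord length = distance between (1, 6) and (−14, −15) = √666 = 3√74.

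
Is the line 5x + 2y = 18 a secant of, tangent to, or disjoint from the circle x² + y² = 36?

secant

Substituting the line into the circle gives 29x² − 180x + 180 = 0.
Δ = 32400 − 20880 = 11520.
Two real roots: the line is a secant.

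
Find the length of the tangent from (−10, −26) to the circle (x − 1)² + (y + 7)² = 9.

√473

The centre is (1, −7) and r = 3. The square of the distance from P to the centre is 121 + 361 = 482.
The tangent meets the radius at right angles, so tangent² = |PO|² − r² = 482 − 9 = 473.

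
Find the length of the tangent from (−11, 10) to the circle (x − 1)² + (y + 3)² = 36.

The centre is (1, −3) and r = 6. The square of the distance from P to the centre is 144 + 169 = 313.
Power of the point: PT² = |PO|² − r² = 277, so PT = √277.

√277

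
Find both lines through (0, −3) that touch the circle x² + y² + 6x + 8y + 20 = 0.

Write the tangent as mx − y + (−3 − m·(0)) = 0 and set its distance from the centre to √5:
(−3m − (−1))² = 5(m² + 1)
2m² − 3m − 2 = 0, so m = −1/2 or m = 2.
Through (0, −3) these give x + 2y = −6 and 2x − y = 3.

x + 2y = −6 and 2x − y = 3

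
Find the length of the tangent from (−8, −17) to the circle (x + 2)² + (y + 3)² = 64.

2√42

The centre is (−2, −3) and r = 8. The square of the distance from P to the centre is 36 + 196 = 232.
The tangent meets the radius at right angles, so tangent² = |PO|² − r² = 232 − 64 = 168.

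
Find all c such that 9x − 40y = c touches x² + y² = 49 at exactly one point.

For a tangent, require d(centre, line) = r = 7.
|9·0 − 40·0 − c| / √1681 = 7
|c| = 7·41, so c = 287 or c = −287.

c = −287 or c = 287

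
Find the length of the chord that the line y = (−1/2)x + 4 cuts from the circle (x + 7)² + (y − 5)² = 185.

12√5

From the line, y = (8 − x)/2. Substituting:
5x² + 60x − 540 = 0  ⟹  x² + 12x − 108 = 0
x = 6 or x = −18, giving (6, 1) and (−18, 13).
|(6, 1) − (−18, 13)| = √((24)² + (−12)²) = 12√5.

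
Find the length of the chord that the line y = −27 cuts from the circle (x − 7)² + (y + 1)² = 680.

The distance from (7, −1) to the line is 26, and r² = 680.
Half the chord is √(r² − d²) = √(4), so the full chord is 4.

4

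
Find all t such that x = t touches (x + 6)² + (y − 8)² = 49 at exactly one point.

Tangency holds when the distance from the centre (−6, 8) to the line equals the radius 7:
|1·(−6) + 0·8 − t| / √1 = 7
|t − (−6)| = 7, so t = 1 or t = −13.

t = −13 or t = 1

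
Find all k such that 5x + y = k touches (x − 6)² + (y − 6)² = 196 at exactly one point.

k = 36 ± 14√26

The line touches the circle iff its distance from (6, 6) is 14:
|5·6 + 1·6 − k| / √26 = 14
|k − (36)| = 14√26.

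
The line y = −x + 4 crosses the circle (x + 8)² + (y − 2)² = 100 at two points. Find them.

From the line, y = −x + 4. Substituting:
2x² + 12x − 32 = 0  ⟹  x² + 6x − 16 = 0
x = 2 or x = −8, giving (2, 2) and (−8, 12).

(−8, 12) and (2, 2)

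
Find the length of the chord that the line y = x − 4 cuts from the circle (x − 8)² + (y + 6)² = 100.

10√2

Centre (8, −6), r² = 100. Perpendicular distance d from centre to line = |10| / √2 = 10/√2.
Half the chord is √(r² − d²) = √(50), so the full chord is 10√2.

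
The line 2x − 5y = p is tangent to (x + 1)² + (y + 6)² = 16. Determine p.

Tangency holds when the distance from the centre (−1, −6) to the line equals the radius 4:
|2·(−1) − 5·(−6) − p| / √29 = 4
|p − (28)| = 4√29.

p = 28 ± 4√29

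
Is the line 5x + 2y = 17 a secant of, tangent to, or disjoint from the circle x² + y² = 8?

disjoint

Centre (0, 0), r² = 8. Distance² from centre to line = (−17)²/29 = 289/29.
Since d² > r², the line lies outside the circle.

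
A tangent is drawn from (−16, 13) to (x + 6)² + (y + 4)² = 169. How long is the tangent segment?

The centre is (−6, −4) and r = 13. The square of the distance from P to the centre is 100 + 289 = 389.
Power of the point: PT² = |PO|² − r² = 220, so PT = 2√55.

2√55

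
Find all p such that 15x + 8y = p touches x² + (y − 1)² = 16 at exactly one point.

The line touches the circle iff its distance from (0, 1) is 4:
|15·0 + 8·1 − p| / √289 = 4
|p − (8)| = 4·17, so p = 76 or p = −60.

p = −60 or p = 76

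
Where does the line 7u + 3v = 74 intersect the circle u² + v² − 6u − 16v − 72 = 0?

(2, 20) and (11, −1)

From the line, v = (74 − 7u)/3. Substituting:
58u² − 754u + 1276 = 0  ⟹  u² − 13u + 22 = 0
u = 11 or u = 2, giving (11, −1) and (2, 20).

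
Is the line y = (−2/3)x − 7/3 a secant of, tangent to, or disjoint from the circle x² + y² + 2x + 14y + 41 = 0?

disjoint

Centre (−1, −7), r² = 9. Distance² from centre to line = (−16)²/13 = 256/13.
Since d² > r², the line lies outside the circle.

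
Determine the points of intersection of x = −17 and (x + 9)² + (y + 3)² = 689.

(−17, −28) and (−17, 22)

The line gives x = −17. Substituting into the circle:
y² + 6y − 616 = 0
y = 22 or y = −28, giving (−17, 22) and (−17, −28).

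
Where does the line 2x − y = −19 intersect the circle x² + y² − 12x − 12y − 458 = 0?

Substitute y = 2x + 19:
5x² + 40x − 325 = 0  ⟹  x² + 8x − 65 = 0
x = 5 or x = −13, giving (5, 29) and (−13, −7).

(−13, −7) and (5, 29)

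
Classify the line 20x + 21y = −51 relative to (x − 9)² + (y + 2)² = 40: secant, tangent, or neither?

neither

d² = (20·9 + 21·(−2) − (−51))²/841 = 35721/841; r² = 40.
Since d² > r², the line lies outside the circle.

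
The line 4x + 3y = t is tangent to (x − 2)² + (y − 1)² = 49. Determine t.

t = −24 or t = 46

Tangency holds when the distance from the centre (2, 1) to the line equals the radius 7:
|4·2 + 3·1 − t| / √25 = 7
|t − (11)| = 7·5, so t = 46 or t = −24.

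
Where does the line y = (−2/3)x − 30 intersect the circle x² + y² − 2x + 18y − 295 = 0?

Express y = (−90 − 2x)/3 and substitute into the circle:
13x² + 234x + 585 = 0  ⟹  x² + 18x + 45 = 0
x = −3 or x = −15, giving (−3, −28) and (−15, −20).

(−15, −20) and (−3, −28)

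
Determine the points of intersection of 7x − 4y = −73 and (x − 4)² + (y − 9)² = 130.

(−7, 6) and (1, 20)

Substitute y = (73 + 7x)/4:
65x² + 390x − 455 = 0  ⟹  x² + 6x − 7 = 0
x = 1 or x = −7, giving (1, 20) and (−7, 6).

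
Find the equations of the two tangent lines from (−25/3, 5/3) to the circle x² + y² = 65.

7x − 4y = −65 and 8x + y = −65

A line y − (5/3) = m(x − (−25/3)) is tangent when its distance from (0, 0) is √65:
(25/3m − (−5/3))² = 65(m² + 1)
4m² + 25m − 56 = 0, so m = 7/4 or m = −8.
Through (−25/3, 5/3) these give 7x − 4y = −65 and 8x + y = −65.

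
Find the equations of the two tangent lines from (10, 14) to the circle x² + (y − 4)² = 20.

2x − y = 6 and x − 2y = −18

A line y − (14) = m(x − (10)) is tangent when its distance from (0, 4) is 2√5:
(−10m − (−10))² = 20(m² + 1)
2m² − 5m + 2 = 0, so m = 2 or m = 1/2.
With m = 2: 2x − y = 6. With m = 1/2: x − 2y = −18.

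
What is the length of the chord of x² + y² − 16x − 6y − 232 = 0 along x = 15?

The line gives x = 15. Substituting into the circle:
y² − 6y − 247 = 0
y = 19 or y = −13, giving (15, 19) and (15, −13).
|(15, 19) − (15, −13)| = √((0)² + (32)²) = 32.

32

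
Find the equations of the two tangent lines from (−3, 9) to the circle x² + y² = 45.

2x − y = −15 and x + 2y = 15

Write the tangent as mx − y + (9 − m·(−3)) = 0 and set its distance from the centre to 3√5:
[m·(3) − (−9)]² = 45(m² + 1)
2m² − 3m − 2 = 0, so m = 2 or m = −1/2.
With m = 2: 2x − y = −15. With m = −1/2: x + 2y = 15.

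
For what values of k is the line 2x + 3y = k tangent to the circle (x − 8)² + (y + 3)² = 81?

The line touches the circle iff its distance from (8, −3) is 9:
|2·8 + 3·(−3) − k| / √13 = 9
|k − (7)| = 9√13.

k = 7 ± 9√13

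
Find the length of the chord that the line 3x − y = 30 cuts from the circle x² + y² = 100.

2√10

Substitute y = 3x − 30:
10x² − 180x + 800 = 0  ⟹  x² − 18x + 80 = 0
x = 10 or x = 8, giving (10, 0) and (8, −6).
|(10, 0) − (8, −6)| = √((2)² + (6)²) = 2√10.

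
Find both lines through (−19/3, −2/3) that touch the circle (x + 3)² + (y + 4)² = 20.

Let a tangent through (−19/3, −2/3) have slope m. Its distance from (−3, −4) must equal 2√5:
[m·(10/3) − (−10/3)]² = 20(m² + 1)
2m² − 5m + 2 = 0, so m = 1/2 or m = 2.
With m = 1/2: x − 2y = −5. With m = 2: 2x − y = −12.

x − 2y = −5 and 2x − y = −12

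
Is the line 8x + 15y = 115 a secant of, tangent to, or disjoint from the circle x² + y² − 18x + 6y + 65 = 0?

disjoint

Centre (9, −3), r² = 25. Distance² from centre to line = (−88)²/289 = 7744/289.
Since d² > r², the line lies outside the circle.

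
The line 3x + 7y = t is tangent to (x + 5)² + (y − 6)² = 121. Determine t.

t = 27 ± 11√58

For a tangent, require d(centre, line) = r = 11.
|3·(−5) + 7·6 − t| / √58 = 11
|t − (27)| = 11√58.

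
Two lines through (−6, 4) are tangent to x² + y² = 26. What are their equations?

A line y − (4) = m(x − (−6)) is tangent when its distance from (0, 0) is √26:
[m·(6) − (−4)]² = 26(m² + 1)
5m² + 24m − 5 = 0, so m = 1/5 or m = −5.
Through (−6, 4) these give x − 5y = −26 and 5x + y = −26.

x − 5y = −26 and 5x + y = −26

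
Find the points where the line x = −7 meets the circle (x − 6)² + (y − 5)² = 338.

(−7, −8) and (−7, 18)

The line gives x = −7. Substituting into the circle:
y² − 10y − 144 = 0
y = 18 or y = −8, giving (−7, 18) and (−7, −8).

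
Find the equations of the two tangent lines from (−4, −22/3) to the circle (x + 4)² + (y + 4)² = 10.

Let a tangent through (−4, −22/3) have slope m. Its distance from (−4, −4) must equal √10:
(0m − (10/3))² = 10(m² + 1)
9m² − 1 = 0, so m = 1/3 or m = −1/3.
Through (−4, −22/3) these give x − 3y = 18 and x + 3y = −26.

x − 3y = 18 and x + 3y = −26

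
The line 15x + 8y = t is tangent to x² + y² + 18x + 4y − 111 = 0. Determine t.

t = −389 or t = 87

For a tangent, require d(centre, line) = r = 14.
|15·(−9) + 8·(−2) − t| / √289 = 14
|t − (−151)| = 14·17, so t = 87 or t = −389.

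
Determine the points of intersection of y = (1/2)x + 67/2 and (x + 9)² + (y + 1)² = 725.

(−23, 22) and (−19, 24)

Express y = (67 + x)/2 and substitute into the circle:
5x² + 210x + 2185 = 0  ⟹  x² + 42x + 437 = 0
x = −19 or x = −23, giving (−19, 24) and (−23, 22).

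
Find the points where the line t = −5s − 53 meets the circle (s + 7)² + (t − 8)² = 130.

(−14, 17) and (−10, −3)

From the line, t = −5s − 53. Substituting:
26s² + 624s + 3640 = 0  ⟹  s² + 24s + 140 = 0
s = −10 or s = −14, giving (−10, −3) and (−14, 17).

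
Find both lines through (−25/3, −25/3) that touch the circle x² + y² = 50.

x − 7y = 50 and 7x − y = −50

A line y − (−25/3) = m(x − (−25/3)) is tangent when its distance from (0, 0) is 5√2:
[m·(25/3) − (25/3)]² = 50(m² + 1)
7m² − 50m + 7 = 0, so m = 1/7 or m = 7.
Through (−25/3, −25/3) these give x − 7y = 50 and 7x − y = −50.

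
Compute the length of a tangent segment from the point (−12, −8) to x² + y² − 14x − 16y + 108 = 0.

Centre (7, 8), r² = 5. |PO|² = (−19)² + (−16)² = 617.
Power of the point: PT² = |PO|² − r² = 612, so PT = 6√17.

6√17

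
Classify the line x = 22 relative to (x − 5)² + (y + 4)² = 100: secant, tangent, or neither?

d² = (1·5 + 0·(−4) − (22))² = 289; r² = 100.
Since d² > r², the line lies outside the circle.

neither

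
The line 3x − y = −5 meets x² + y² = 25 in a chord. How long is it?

Express y = 3x + 5 and substitute into the circle:
10x² + 30x = 0  ⟹  x² + 3x = 0
x = 0 or x = −3, giving (0, 5) and (−3, −4).
Chord length = distance between (0, 5) and (−3, −4) = √90 = 3√10.

3√10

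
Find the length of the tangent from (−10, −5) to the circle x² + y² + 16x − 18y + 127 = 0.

Centre (−8, 9), r² = 18. |PO|² = (−2)² + (−14)² = 200.
Power of the point: PT² = |PO|² − r² = 182, so PT = √182.

√182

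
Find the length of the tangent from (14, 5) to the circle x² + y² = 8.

√213

Centre (0, 0), r² = 8. |PO|² = (14)² + (5)² = 221.
Power of the point: PT² = |PO|² − r² = 213, so PT = √213.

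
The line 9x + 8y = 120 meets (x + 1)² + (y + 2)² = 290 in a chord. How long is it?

2√145

The distance from (−1, −2) to the line is 145/√145, and r² = 290.
Half the chord is √(r² − d²) = √(145), so the full chord is 2√145.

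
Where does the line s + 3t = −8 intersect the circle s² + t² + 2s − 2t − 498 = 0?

(−23, 5) and (19, −9)

Substitute t = (−8 − s)/3:
10s² + 40s − 4370 = 0  ⟹  s² + 4s − 437 = 0
s = 19 or s = −23, giving (19, −9) and (−23, 5).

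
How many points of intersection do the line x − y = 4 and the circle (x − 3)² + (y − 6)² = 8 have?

0

d² = (1·3 − 1·6 − (4))²/2 = 49/2; r² = 8.
Since d² > r², the line lies outside the circle.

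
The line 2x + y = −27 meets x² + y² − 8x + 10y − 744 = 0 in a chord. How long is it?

From the line, y = −2x − 27. Substituting:
5x² + 80x − 285 = 0  ⟹  x² + 16x − 57 = 0
x = 3 or x = −19, giving (3, −33) and (−19, 11).
Chord length = distance between (3, −33) and (−19, 11) = √2420 = 22√5.

22√5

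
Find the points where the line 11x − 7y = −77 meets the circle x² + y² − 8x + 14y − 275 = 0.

(−14, −11) and (0, 11)

Express y = (77 + 11x)/7 and substitute into the circle:
170x² + 2380x = 0  ⟹  x² + 14x = 0
x = 0 or x = −14, giving (0, 11) and (−14, −11).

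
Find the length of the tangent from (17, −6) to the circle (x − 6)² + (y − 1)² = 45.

5√5

Centre (6, 1), r² = 45. |PO|² = (11)² + (−7)² = 170.
Power of the point: PT² = |PO|² − r² = 125, so PT = 5√5.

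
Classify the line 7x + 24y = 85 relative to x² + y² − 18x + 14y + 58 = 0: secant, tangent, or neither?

Substituting the line into the circle gives 625x² − 13910x + 69193 = 0.
Δ = 193488100 − 172982500 = 20505600.
Two real roots: the line is a secant.

secant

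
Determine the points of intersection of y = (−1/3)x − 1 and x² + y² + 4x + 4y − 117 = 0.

(−12, 3) and (9, −4)

Substitute y = (−3 − x)/3:
10x² + 30x − 1080 = 0  ⟹  x² + 3x − 108 = 0
x = 9 or x = −12, giving (9, −4) and (−12, 3).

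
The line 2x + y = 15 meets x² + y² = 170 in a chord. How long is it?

Centre (0, 0), r² = 170. Perpendicular distance d from centre to line = |−15| / √5 = 15/√5.
Half the chord is √(r² − d²) = √(125), so the full chord is 10√5.

10√5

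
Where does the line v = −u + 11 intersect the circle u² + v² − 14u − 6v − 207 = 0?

Express v = −u + 11 and substitute into the circle:
2u² − 30u − 152 = 0  ⟹  u² − 15u − 76 = 0
u = 19 or u = −4, giving (19, −8) and (−4, 15).

(−4, 15) and (19, −8)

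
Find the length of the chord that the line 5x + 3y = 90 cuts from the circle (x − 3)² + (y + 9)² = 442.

4√34

From the line, y = (90 − 5x)/3. Substituting:
34x² − 1224x + 9792 = 0  ⟹  x² − 36x + 288 = 0
x = 24 or x = 12, giving (24, −10) and (12, 10).
Chord length = distance between (24, −10) and (12, 10) = √544 = 4√34.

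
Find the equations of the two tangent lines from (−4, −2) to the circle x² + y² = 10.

x + 3y = −10 and 3x − y = −10

A line y − (−2) = m(x − (−4)) is tangent when its distance from (0, 0) is √10:
(4m − (2))² = 10(m² + 1)
3m² − 8m − 3 = 0, so m = −1/3 or m = 3.
With m = −1/3: x + 3y = −10. With m = 3: 3x − y = −10.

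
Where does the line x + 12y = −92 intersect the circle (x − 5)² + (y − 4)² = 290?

From the line, y = (−92 − x)/12. Substituting:
145x² − 1160x − 18560 = 0  ⟹  x² − 8x − 128 = 0
x = 16 or x = −8, giving (16, −9) and (−8, −7).

(−8, −7) and (16, −9)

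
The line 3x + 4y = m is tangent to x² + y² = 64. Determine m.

For a tangent, require d(centre, line) = r = 8.
|3·0 + 4·0 − m| / √25 = 8
|m| = 8·5, so m = 40 or m = −40.

m = −40 or m = 40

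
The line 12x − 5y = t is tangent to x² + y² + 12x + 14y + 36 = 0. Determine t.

t = −128 or t = 54

For a tangent, require d(centre, line) = r = 7.
|12·(−6) − 5·(−7) − t| / √169 = 7
|t − (−37)| = 7·13, so t = 54 or t = −128.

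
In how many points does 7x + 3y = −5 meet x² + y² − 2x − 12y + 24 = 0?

d² = (7·1 + 3·6 − (−5))²/58 = 450/29; r² = 13.
Since d² > r², the line lies outside the circle.

0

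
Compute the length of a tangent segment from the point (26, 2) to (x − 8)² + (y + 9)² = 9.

2√109

With centre O = (8, −9), |OP|² = 445 and r² = 9.
Power of the point: PT² = |PO|² − r² = 436, so PT = 2√109.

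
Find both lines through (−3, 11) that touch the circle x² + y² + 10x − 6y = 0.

Write the tangent as mx − y + (11 − m·(−3)) = 0 and set its distance from the centre to √34:
(−2m − (−8))² = 34(m² + 1)
15m² + 16m − 15 = 0, so m = 3/5 or m = −5/3.
Through (−3, 11) these give 3x − 5y = −64 and 5x + 3y = 18.

3x − 5y = −64 and 5x + 3y = 18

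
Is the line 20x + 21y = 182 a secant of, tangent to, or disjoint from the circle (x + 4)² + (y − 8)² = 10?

Substituting the line into the circle gives 841x² + 2968x + 2842 = 0.
Δ = 8809024 − 9560488 = −751464.
No real roots: the line does not meet the circle.

disjoint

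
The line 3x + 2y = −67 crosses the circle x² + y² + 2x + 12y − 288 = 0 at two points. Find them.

Substitute y = (−67 − 3x)/2:
13x² + 338x + 1729 = 0  ⟹  x² + 26x + 133 = 0
x = −7 or x = −19, giving (−7, −23) and (−19, −5).

(−19, −5) and (−7, −23)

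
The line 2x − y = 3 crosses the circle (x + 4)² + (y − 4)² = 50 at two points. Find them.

(1, −1) and (3, 3)

Express y = 2x − 3 and substitute into the circle:
5x² − 20x + 15 = 0  ⟹  x² − 4x + 3 = 0
x = 3 or x = 1, giving (3, 3) and (1, −1).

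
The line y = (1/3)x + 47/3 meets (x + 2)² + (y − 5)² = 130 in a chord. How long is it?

4√10

Centre (−2, 5), r² = 130. Perpendicular distance d from centre to line = |30| / √10 = 30/√10.
Half the chord is √(r² − d²) = √(40), so the full chord is 4√10.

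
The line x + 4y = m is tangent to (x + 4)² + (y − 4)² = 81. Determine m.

m = 12 ± 9√17

For a tangent, require d(centre, line) = r = 9.
|1·(−4) + 4·4 − m| / √17 = 9
|m − (12)| = 9√17.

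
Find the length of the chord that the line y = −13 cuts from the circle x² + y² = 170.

2

Substitute y = −13:
x² − 1 = 0
x = 1 or x = −1, giving (1, −13) and (−1, −13).
Chord length = distance between (1, −13) and (−1, −13) = √4 = 2.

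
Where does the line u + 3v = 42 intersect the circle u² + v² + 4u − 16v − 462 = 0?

(−21, 21) and (21, 7)

Express v = (42 − u)/3 and substitute into the circle:
10u² − 4410 = 0  ⟹  u² − 441 = 0
u = 21 or u = −21, giving (21, 7) and (−21, 21).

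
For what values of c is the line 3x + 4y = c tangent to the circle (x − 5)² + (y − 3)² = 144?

Tangency holds when the distance from the centre (5, 3) to the line equals the radius 12:
|3·5 + 4·3 − c| / √25 = 12
|c − (27)| = 12·5, so c = 87 or c = −33.

c = −33 or c = 87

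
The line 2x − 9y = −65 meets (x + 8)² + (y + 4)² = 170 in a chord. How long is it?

2√85

Substitute y = (65 + 2x)/9:
85x² + 1700x + 1615 = 0  ⟹  x² + 20x + 19 = 0
x = −1 or x = −19, giving (−1, 7) and (−19, 3).
|(−1, 7) − (−19, 3)| = √((18)² + (4)²) = 2√85.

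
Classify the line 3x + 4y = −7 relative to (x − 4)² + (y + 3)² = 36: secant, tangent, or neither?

secant

Centre (4, −3), r² = 36. Distance² from centre to line = (7)²/25 = 49/25.
Since d² < r², the line cuts the circle twice.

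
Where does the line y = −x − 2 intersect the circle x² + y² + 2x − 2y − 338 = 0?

Express y = −x − 2 and substitute into the circle:
2x² + 8x − 330 = 0  ⟹  x² + 4x − 165 = 0
x = 11 or x = −15, giving (11, −13) and (−15, 13).

(−15, 13) and (11, −13)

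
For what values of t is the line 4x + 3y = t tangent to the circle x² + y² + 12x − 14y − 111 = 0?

t = −73 or t = 67

The line touches the circle iff its distance from (−6, 7) is 14:
|4·(−6) + 3·7 − t| / √25 = 14
|t − (−3)| = 14·5, so t = 67 or t = −73.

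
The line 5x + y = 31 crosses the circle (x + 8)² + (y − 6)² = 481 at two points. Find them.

(1, 26) and (8, −9)

Express y = −5x + 31 and substitute into the circle:
26x² − 234x + 208 = 0  ⟹  x² − 9x + 8 = 0
x = 8 or x = 1, giving (8, −9) and (1, 26).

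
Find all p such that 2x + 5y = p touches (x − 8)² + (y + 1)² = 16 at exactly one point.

Tangency holds when the distance from the centre (8, −1) to the line equals the radius 4:
|2·8 + 5·(−1) − p| / √29 = 4
|p − (11)| = 4√29.

p = 11 ± 4√29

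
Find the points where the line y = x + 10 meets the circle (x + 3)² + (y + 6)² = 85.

Express y = x + 10 and substitute into the circle:
2x² + 38x + 180 = 0  ⟹  x² + 19x + 90 = 0
x = −9 or x = −10, giving (−9, 1) and (−10, 0).

(−10, 0) and (−9, 1)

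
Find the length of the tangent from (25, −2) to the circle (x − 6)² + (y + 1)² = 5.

The centre is (6, −1) and r = √5. The square of the distance from P to the centre is 361 + 1 = 362.
The tangent meets the radius at right angles, so tangent² = |PO|² − r² = 362 − 5 = 357.

√357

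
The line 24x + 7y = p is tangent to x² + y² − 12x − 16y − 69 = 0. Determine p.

The line touches the circle iff its distance from (6, 8) is 13:
|24·6 + 7·8 − p| / √625 = 13
|p − (200)| = 13·25, so p = 525 or p = −125.

p = −125 or p = 525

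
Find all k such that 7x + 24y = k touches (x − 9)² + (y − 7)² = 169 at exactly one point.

The line touches the circle iff its distance from (9, 7) is 13:
|7·9 + 24·7 − k| / √625 = 13
|k − (231)| = 13·25, so k = 556 or k = −94.

k = −94 or k = 556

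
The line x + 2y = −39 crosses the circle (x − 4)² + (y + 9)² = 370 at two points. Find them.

(−15, −12) and (13, −26)

From the line, y = (−39 − x)/2. Substituting:
5x² + 10x − 975 = 0  ⟹  x² + 2x − 195 = 0
x = 13 or x = −15, giving (13, −26) and (−15, −12).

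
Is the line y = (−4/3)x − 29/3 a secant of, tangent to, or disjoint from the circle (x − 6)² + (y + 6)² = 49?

d² = (4·6 + 3·(−6) − (−29))²/25 = 49; r² = 49.
Since d² = r², the line is tangent.

tangent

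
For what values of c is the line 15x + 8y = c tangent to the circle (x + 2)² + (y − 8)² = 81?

c = −119 or c = 187

For a tangent, require d(centre, line) = r = 9.
|15·(−2) + 8·8 − c| / √289 = 9
|c − (34)| = 9·17, so c = 187 or c = −119.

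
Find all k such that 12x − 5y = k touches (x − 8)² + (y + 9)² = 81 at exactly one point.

For a tangent, require d(centre, line) = r = 9.
|12·8 − 5·(−9) − k| / √169 = 9
|k − (141)| = 9·13, so k = 258 or k = 24.

k = 24 or k = 258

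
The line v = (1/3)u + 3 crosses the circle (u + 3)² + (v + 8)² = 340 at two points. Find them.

(−21, −4) and (9, 6)

Express v = (9 + u)/3 and substitute into the circle:
10u² + 120u − 1890 = 0  ⟹  u² + 12u − 189 = 0
u = 9 or u = −21, giving (9, 6) and (−21, −4).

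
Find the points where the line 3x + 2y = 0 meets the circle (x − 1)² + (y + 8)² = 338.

(−6, 9) and (14, −21)

Express y = (−3x)/2 and substitute into the circle:
13x² − 104x − 1092 = 0  ⟹  x² − 8x − 84 = 0
x = 14 or x = −6, giving (14, −21) and (−6, 9).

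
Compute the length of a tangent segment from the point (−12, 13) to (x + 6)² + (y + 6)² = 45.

The centre is (−6, −6) and r = 3√5. The square of the distance from P to the centre is 36 + 361 = 397.
The tangent meets the radius at right angles, so tangent² = |PO|² − r² = 397 − 45 = 352.

4√22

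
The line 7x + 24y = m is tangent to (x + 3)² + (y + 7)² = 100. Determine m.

m = −439 or m = 61

For a tangent, require d(centre, line) = r = 10.
|7·(−3) + 24·(−7) − m| / √625 = 10
|m − (−189)| = 10·25, so m = 61 or m = −439.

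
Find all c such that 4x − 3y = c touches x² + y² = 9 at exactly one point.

c = −15 or c = 15

The line touches the circle iff its distance from (0, 0) is 3:
|4·0 − 3·0 − c| / √25 = 3
|c| = 3·5, so c = 15 or c = −15.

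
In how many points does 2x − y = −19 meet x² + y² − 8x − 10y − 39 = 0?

0

Substituting the line into the circle gives 5x² + 48x + 132 = 0.
Δ = 2304 − 2640 = −336.
No real roots: the line does not meet the circle.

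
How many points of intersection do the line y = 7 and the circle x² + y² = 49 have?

1

Centre (0, 0), r² = 49. Distance² from centre to line = (−7)² = 49.
Since d² = r², the line is tangent.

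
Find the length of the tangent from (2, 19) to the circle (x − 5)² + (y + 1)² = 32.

√377

With centre O = (5, −1), |OP|² = 409 and r² = 32.
By the tangent–radius right angle, tangent length = √(|PO|² − r²) = √377.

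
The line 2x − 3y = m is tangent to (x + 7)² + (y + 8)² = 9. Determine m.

m = 10 ± 3√13

Tangency holds when the distance from the centre (−7, −8) to the line equals the radius 3:
|2·(−7) − 3·(−8) − m| / √13 = 3
|m − (10)| = 3√13.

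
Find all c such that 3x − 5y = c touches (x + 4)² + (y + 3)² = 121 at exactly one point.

c = 3 ± 11√34

For a tangent, require d(centre, line) = r = 11.
|3·(−4) − 5·(−3) − c| / √34 = 11
|c − (3)| = 11√34.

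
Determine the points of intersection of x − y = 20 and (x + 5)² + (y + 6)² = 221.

(0, −20) and (9, −11)

Express y = x − 20 and substitute into the circle:
2x² − 18x = 0  ⟹  x² − 9x = 0
x = 9 or x = 0, giving (9, −11) and (0, −20).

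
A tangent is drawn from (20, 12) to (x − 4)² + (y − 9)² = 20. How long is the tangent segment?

7√5

With centre O = (4, 9), |OP|² = 265 and r² = 20.
The tangent meets the radius at right angles, so tangent² = |PO|² − r² = 265 − 20 = 245.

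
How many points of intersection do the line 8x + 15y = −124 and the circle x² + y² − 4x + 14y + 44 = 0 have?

d² = (8·2 + 15·(−7) − (−124))²/289 = 1225/289; r² = 9.
Since d² < r², the line cuts the circle twice.

2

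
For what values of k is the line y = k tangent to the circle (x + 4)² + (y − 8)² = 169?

k = −5 or k = 21

The line touches the circle iff its distance from (−4, 8) is 13:
|0·(−4) + 1·8 − k| / √1 = 13
|k − (8)| = 13, so k = 21 or k = −5.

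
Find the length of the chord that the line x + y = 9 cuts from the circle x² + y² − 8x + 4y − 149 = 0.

17√2

Substitute y = −x + 9:
2x² − 30x − 32 = 0  ⟹  x² − 15x − 16 = 0
x = 16 or x = −1, giving (16, −7) and (−1, 10).
Chord length = distance between (16, −7) and (−1, 10) = √578 = 17√2.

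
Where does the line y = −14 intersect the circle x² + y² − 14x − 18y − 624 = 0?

(−8, −14) and (22, −14)

From the line, y = −14. Substituting:
x² − 14x − 176 = 0
x = 22 or x = −8, giving (22, −14) and (−8, −14).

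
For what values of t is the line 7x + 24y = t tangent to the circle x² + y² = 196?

t = −350 or t = 350

The line touches the circle iff its distance from (0, 0) is 14:
|7·0 + 24·0 − t| / √625 = 14
|t| = 14·25, so t = 350 or t = −350.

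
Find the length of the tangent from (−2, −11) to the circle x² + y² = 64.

√61

The centre is (0, 0) and r = 8. The square of the distance from P to the centre is 4 + 121 = 125.
By the tangent–radius right angle, tangent length = √(|PO|² − r²) = √61.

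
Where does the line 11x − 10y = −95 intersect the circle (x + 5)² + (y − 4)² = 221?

Substitute y = (95 + 11x)/10:
221x² + 2210x − 16575 = 0  ⟹  x² + 10x − 75 = 0
x = 5 or x = −15, giving (5, 15) and (−15, −7).

(−15, −7) and (5, 15)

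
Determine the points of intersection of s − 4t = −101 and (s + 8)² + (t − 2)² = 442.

From the line, t = (101 + s)/4. Substituting:
17s² + 442s + 2601 = 0  ⟹  s² + 26s + 153 = 0
s = −9 or s = −17, giving (−9, 23) and (−17, 21).

(−17, 21) and (−9, 23)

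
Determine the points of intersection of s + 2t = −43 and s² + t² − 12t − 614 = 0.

From the line, t = (−43 − s)/2. Substituting:
5s² + 110s + 425 = 0  ⟹  s² + 22s + 85 = 0
s = −5 or s = −17, giving (−5, −19) and (−17, −13).

(−17, −13) and (−5, −19)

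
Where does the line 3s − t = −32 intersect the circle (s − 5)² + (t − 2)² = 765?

Express t = 3s + 32 and substitute into the circle:
10s² + 170s + 160 = 0  ⟹  s² + 17s + 16 = 0
s = −1 or s = −16, giving (−1, 29) and (−16, −16).

(−16, −16) and (−1, 29)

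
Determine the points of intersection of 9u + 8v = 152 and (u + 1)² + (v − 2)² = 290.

Substitute v = (152 − 9u)/8:
145u² − 2320u = 0  ⟹  u² − 16u = 0
u = 16 or u = 0, giving (16, 1) and (0, 19).

(0, 19) and (16, 1)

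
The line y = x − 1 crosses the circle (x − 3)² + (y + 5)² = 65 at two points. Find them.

(−5, −6) and (4, 3)

From the line, y = x − 1. Substituting:
2x² + 2x − 40 = 0  ⟹  x² + x − 20 = 0
x = 4 or x = −5, giving (4, 3) and (−5, −6).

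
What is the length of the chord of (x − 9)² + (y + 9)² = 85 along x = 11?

18

The line gives x = 11. Substituting into the circle:
y² + 18y = 0
y = 0 or y = −18, giving (11, 0) and (11, −18).
Chord length = distance between (11, 0) and (11, −18) = √324 = 18.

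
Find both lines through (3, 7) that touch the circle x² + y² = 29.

2x − 5y = −29 and 5x + 2y = 29

A line y − (7) = m(x − (3)) is tangent when its distance from (0, 0) is √29:
(−3m − (−7))² = 29(m² + 1)
10m² + 21m − 10 = 0, so m = 2/5 or m = −5/2.
With m = 2/5: 2x − 5y = −29. With m = −5/2: 5x + 2y = 29.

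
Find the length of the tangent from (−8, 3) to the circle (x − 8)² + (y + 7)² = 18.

The centre is (8, −7) and r = 3√2. The square of the distance from P to the centre is 256 + 100 = 356.
By the tangent–radius right angle, tangent length = √(|PO|² − r²) = √338 = 13√2.

13√2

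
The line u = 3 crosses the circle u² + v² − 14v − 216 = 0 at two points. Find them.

(3, −9) and (3, 23)

The line gives u = 3. Substituting into the circle:
v² − 14v − 207 = 0
v = 23 or v = −9, giving (3, 23) and (3, −9).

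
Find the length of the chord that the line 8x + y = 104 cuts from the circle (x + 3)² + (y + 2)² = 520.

4√65

Centre (−3, −2), r² = 520. Perpendicular distance d from centre to line = |−130| / √65 = 130/√65.
Half the chord is √(r² − d²) = √(260), so the full chord is 4√65.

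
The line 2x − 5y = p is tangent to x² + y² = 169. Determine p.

Tangency holds when the distance from the centre (0, 0) to the line equals the radius 13:
|2·0 − 5·0 − p| / √29 = 13
|p| = 13√29.

p = ±13√29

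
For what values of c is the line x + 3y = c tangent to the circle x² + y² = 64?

c = ±8√10

For a tangent, require d(centre, line) = r = 8.
|1·0 + 3·0 − c| / √10 = 8
|c| = 8√10.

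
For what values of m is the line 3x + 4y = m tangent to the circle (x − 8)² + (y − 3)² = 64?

m = −4 or m = 76

The line touches the circle iff its distance from (8, 3) is 8:
|3·8 + 4·3 − m| / √25 = 8
|m − (36)| = 8·5, so m = 76 or m = −4.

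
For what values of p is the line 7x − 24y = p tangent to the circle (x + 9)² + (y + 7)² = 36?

p = −45 or p = 255

The line touches the circle iff its distance from (−9, −7) is 6:
|7·(−9) − 24·(−7) − p| / √625 = 6
|p − (105)| = 6·25, so p = 255 or p = −45.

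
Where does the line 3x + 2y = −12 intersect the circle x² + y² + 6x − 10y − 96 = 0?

(−12, 12) and (0, −6)

From the line, y = (−12 − 3x)/2. Substituting:
13x² + 156x = 0  ⟹  x² + 12x = 0
x = 0 or x = −12, giving (0, −6) and (−12, 12).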